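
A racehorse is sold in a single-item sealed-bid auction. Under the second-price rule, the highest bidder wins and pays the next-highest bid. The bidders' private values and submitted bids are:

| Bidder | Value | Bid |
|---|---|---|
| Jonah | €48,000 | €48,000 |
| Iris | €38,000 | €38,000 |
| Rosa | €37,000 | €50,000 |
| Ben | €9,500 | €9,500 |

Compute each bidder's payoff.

Payoffs: Jonah €0, Iris €0, Rosa -€11,000, Ben €0.

Bids in descending order: Rosa €50,000, then Jonah €48,000, then Iris €38,000, then Ben €9,500.
Rosa has the top bid and wins; the price is the second-highest bid, €48,000.
Rosa's payoff = €37,000 − €48,000 = -€11,000. All other bidders lose, so their payoff is 0.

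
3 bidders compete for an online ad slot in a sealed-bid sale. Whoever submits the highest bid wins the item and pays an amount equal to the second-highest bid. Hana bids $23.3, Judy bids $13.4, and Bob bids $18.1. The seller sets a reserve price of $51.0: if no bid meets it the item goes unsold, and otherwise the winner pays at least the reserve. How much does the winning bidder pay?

unsold

Ranking the bids: Hana $23.3; Bob $18.1; Judy $13.4.
The top bid $23.3 is below the reserve $51.0, so the item goes unsold and nothing is paid.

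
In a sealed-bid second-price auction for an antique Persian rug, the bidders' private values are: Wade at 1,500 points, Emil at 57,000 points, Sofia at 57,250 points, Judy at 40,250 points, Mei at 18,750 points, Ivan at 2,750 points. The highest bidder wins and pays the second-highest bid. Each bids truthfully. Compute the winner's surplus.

Sorted high to low: Sofia 57,250 points; Emil 57,000 points; Judy 40,250 points; Mei 18,750 points; Ivan 2,750 points; Wade 1,500 points.
Sofia wins with the top bid and pays the second-highest, 57,000 points.
Surplus = 57,250 points − 57,000 points = 250 points.

250 points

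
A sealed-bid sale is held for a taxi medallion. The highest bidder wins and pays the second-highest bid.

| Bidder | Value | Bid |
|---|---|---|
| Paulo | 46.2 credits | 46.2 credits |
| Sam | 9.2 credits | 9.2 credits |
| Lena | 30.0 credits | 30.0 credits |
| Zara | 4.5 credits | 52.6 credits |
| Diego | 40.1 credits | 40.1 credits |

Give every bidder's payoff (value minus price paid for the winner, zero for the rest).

Payoffs: Paulo 0.0 credits, Sam 0.0 credits, Lena 0.0 credits, Zara -41.7 credits, Diego 0.0 credits.

Ranking the bids: Zara 52.6 credits > Paulo 46.2 credits > Diego 40.1 credits > Lena 30.0 credits > Sam 9.2 credits.
Zara has the top bid and wins; the price is the second-highest bid, 46.2 credits.
Zara's payoff = 4.5 credits − 46.2 credits = -41.7 credits. All other bidders lose, so their payoff is 0.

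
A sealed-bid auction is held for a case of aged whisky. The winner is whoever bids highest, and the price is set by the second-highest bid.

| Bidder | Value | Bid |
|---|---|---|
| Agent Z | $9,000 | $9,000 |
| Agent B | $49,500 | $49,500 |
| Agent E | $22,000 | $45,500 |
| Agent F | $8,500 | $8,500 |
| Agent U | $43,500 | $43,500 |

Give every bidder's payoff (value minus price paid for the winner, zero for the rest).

Agent Z $0, Agent B $4,000, Agent E $0, Agent F $0, Agent U $0.

Sorted high to low: Agent B $49,500; Agent E $45,500; Agent U $43,500; Agent Z $9,000; Agent F $8,500.
Agent B has the top bid and wins; the price is the second-highest bid, $45,500.
Agent B's payoff = $49,500 − $45,500 = $4,000. All other bidders lose, so their payoff is 0.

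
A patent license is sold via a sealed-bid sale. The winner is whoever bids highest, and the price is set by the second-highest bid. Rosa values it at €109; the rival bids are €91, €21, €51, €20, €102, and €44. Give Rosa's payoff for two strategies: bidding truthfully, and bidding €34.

Truthful: €7; alternative: €0.

The highest competing bid is €102.
Bidding truthfully at €109: Rosa has the top bid, wins, and pays the second-highest bid €102. Payoff = €109 − €102 = €7.
Bidding €34: the top bid is €102 (a rival), so Rosa loses. Payoff = €0.
Deviating from a truthful bid can only lose payoff in a second-price auction — never gain.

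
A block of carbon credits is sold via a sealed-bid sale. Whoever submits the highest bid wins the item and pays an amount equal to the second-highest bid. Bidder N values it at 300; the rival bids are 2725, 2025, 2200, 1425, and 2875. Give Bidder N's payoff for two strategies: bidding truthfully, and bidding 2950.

(a) 0  (b) -2575

The highest competing bid is 2875.
Bidding truthfully at 300: the top bid is 2875 (a rival), so Bidder N loses. Payoff = 0.
Bidding 2950: Bidder N has the top bid, wins, and pays the second-highest bid 2875. Payoff = 300 − 2875 = -2575.
Deviating from a truthful bid can only lose payoff in a second-price auction — never gain.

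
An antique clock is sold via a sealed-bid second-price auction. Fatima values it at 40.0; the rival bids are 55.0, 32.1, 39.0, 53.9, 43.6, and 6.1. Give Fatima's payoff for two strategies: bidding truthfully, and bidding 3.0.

The highest competing bid is 55.0.
Bidding truthfully at 40.0: the top bid is 55.0 (a rival), so Fatima loses. Payoff = 0.0.
Bidding 3.0: the top bid is 55.0 (a rival), so Fatima loses. Payoff = 0.0.

Truthful: 0.0; alternative: 0.0.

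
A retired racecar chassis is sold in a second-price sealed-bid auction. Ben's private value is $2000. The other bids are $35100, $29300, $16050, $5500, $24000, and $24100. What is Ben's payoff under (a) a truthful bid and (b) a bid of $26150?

Truthful: $0; alternative: $0.

The highest competing bid is $35100.
Bidding truthfully at $2000: the top bid is $35100 (a rival), so Ben loses. Payoff = $0.
Bidding $26150: the top bid is $35100 (a rival), so Ben loses. Payoff = $0.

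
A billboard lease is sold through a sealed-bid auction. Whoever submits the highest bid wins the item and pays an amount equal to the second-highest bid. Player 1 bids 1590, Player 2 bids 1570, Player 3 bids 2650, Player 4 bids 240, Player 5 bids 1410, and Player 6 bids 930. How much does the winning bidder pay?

Ranking the bids: Player 3 2650; Player 1 1590; Player 2 1570; Player 5 1410; Player 6 930; Player 4 240.
Player 3 has the highest bid, so Player 3 wins.
The second-highest bid is 1590, so that is what Player 3 pays.

1590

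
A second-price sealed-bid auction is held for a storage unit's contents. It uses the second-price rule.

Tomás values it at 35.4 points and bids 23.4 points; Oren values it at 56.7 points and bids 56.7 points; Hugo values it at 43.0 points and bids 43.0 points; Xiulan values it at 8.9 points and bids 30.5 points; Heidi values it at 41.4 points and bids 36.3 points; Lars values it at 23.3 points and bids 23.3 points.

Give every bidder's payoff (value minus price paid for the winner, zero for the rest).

Bids in descending order: Oren 56.7 points > Hugo 43.0 points > Heidi 36.3 points > Xiulan 30.5 points > Tomás 23.4 points > Lars 23.3 points.
Oren has the top bid and wins; the price is the second-highest bid, 43.0 points.
Oren's payoff = 56.7 points − 43.0 points = 13.7 points. All other bidders lose, so their payoff is 0.

Tomás 0.0 points, Oren 13.7 points, Hugo 0.0 points, Xiulan 0.0 points, Heidi 0.0 points, Lars 0.0 points.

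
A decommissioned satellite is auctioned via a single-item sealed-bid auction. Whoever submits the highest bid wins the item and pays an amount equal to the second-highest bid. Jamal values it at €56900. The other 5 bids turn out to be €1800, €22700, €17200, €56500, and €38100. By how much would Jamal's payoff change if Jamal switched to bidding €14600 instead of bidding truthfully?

The highest competing bid is €56500.
Bidding truthfully at €56900: Jamal has the top bid, wins, and pays the second-highest bid €56500. Payoff = €56900 − €56500 = €400.
Bidding €14600: the top bid is €56500 (a rival), so Jamal loses. Payoff = €0.
Change = €0 − €400 = -€400.

Payoff change: -€400.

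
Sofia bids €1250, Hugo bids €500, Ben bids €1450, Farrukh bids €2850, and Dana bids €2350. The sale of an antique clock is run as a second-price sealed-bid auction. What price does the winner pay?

The winner pays €2350.

Ranking the bids: Farrukh €2850, then Dana €2350, then Ben €1450, then Sofia €1250, then Hugo €500.
Farrukh has the highest bid, so Farrukh wins.
The second-highest bid is €2350, so that is what Farrukh pays.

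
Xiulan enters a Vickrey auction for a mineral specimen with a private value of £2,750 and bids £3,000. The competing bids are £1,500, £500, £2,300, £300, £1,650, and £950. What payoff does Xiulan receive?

Highest competing bid: £2,300.
Xiulan's bid £3,000 is the highest overall, so Xiulan wins and pays the second-highest bid, £2,300.
Payoff = value − price = £2,750 − £2,300 = £450.

£450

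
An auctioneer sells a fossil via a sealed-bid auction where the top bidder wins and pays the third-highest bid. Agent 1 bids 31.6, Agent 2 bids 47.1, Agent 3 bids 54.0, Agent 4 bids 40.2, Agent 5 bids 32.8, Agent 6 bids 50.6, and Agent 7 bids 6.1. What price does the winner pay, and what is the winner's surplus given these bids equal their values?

The winner pays 47.1 for a surplus of 6.9.

Bids in descending order: Agent 3 54.0 > Agent 6 50.6 > Agent 2 47.1 > Agent 4 40.2 > Agent 5 32.8 > Agent 1 31.6 > Agent 7 6.1.
Agent 3 is the highest bidder, so Agent 3 wins.
Under the third-price rule, the price is the third-highest bid: 47.1.
Surplus = 54.0 − 47.1 = 6.9.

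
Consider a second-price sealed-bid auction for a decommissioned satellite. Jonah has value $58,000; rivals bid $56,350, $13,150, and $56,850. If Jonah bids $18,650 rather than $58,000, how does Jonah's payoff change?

Payoff change: -$1,150.

The highest competing bid is $56,850.
Bidding truthfully at $58,000: Jonah has the top bid, wins, and pays the second-highest bid $56,850. Payoff = $58,000 − $56,850 = $1,150.
Bidding $18,650: the top bid is $56,850 (a rival), so Jonah loses. Payoff = $0.
Change = $0 − $1,150 = -$1,150.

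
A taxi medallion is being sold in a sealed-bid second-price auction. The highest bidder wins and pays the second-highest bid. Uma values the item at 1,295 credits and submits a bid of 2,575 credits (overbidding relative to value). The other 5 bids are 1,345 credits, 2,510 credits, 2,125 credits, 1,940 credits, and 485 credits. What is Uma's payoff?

-1,215 credits

Highest competing bid: 2,510 credits.
Uma's bid 2,575 credits is the highest overall, so Uma wins and pays the second-highest bid, 2,510 credits.
Payoff = value − price = 1,295 credits − 2,510 credits = -1,215 credits.
Overbidding won the item at a price above value — truthful bidding would have avoided this loss.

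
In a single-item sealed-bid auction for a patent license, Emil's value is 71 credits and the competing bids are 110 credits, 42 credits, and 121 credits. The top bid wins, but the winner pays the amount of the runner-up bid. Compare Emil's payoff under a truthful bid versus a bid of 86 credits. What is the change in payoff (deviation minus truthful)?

The highest competing bid is 121 credits.
Bidding truthfully at 71 credits: the top bid is 121 credits (a rival), so Emil loses. Payoff = 0 credits.
Bidding 86 credits: the top bid is 121 credits (a rival), so Emil loses. Payoff = 0 credits.
Change = 0 credits − 0 credits = 0 credits.
The bid only affects whether you win, not the price — here both bids land on the same side of the top rival bid, so the deviation is payoff-neutral.

0 credits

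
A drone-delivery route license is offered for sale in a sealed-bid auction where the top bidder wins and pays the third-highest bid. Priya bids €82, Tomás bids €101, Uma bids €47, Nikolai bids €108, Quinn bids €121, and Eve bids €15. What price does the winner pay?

Price paid: €101.

Bids in descending order: Quinn €121 > Nikolai €108 > Tomás €101 > Priya €82 > Uma €47 > Eve €15.
Quinn is the highest bidder, so Quinn wins.
Under the third-price rule, the price is the third-highest bid: €101.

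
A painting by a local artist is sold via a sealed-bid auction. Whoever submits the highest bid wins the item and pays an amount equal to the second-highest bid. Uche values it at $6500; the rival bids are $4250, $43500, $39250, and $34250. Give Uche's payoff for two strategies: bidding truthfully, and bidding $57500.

(a) $0  (b) -$37000

The highest competing bid is $43500.
Bidding truthfully at $6500: the top bid is $43500 (a rival), so Uche loses. Payoff = $0.
Bidding $57500: Uche has the top bid, wins, and pays the second-highest bid $43500. Payoff = $6500 − $43500 = -$37000.
This is the dominant-strategy logic: truthful bidding weakly beats any alternative.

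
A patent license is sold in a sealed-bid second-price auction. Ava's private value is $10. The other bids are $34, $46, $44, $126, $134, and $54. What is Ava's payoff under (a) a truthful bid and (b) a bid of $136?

Truthful: $0; alternative: -$124.

The highest competing bid is $134.
Bidding truthfully at $10: the top bid is $134 (a rival), so Ava loses. Payoff = $0.
Bidding $136: Ava has the top bid, wins, and pays the second-highest bid $134. Payoff = $10 − $134 = -$124.
This is the dominant-strategy logic: truthful bidding weakly beats any alternative.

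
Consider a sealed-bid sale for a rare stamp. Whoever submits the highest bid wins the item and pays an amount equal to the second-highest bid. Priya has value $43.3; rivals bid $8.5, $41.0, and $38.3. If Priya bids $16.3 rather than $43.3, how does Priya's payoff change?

The highest competing bid is $41.0.
Bidding truthfully at $43.3: Priya has the top bid, wins, and pays the second-highest bid $41.0. Payoff = $43.3 − $41.0 = $2.3.
Bidding $16.3: the top bid is $41.0 (a rival), so Priya loses. Payoff = $0.0.
Change = $0.0 − $2.3 = -$2.3.

Payoff change: -$2.3.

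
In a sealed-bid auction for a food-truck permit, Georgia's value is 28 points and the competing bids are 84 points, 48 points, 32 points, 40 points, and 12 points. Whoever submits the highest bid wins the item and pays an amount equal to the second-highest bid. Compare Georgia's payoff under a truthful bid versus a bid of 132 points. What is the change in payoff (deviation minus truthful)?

The highest competing bid is 84 points.
Bidding truthfully at 28 points: the top bid is 84 points (a rival), so Georgia loses. Payoff = 0 points.
Bidding 132 points: Georgia has the top bid, wins, and pays the second-highest bid 84 points. Payoff = 28 points − 84 points = -56 points.
Change = -56 points − 0 points = -56 points.

-56 points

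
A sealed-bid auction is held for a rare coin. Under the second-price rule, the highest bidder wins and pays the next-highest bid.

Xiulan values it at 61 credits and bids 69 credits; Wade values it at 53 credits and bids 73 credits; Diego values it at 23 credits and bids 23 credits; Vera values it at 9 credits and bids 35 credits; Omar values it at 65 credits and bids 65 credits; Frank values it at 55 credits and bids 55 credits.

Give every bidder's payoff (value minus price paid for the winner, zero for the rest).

Payoffs: Xiulan 0 credits, Wade -16 credits, Diego 0 credits, Vera 0 credits, Omar 0 credits, Frank 0 credits.

Sorted high to low: Wade 73 credits; Xiulan 69 credits; Omar 65 credits; Frank 55 credits; Vera 35 credits; Diego 23 credits.
Wade has the top bid and wins; the price is the second-highest bid, 69 credits.
Wade's payoff = 53 credits − 69 credits = -16 credits. All other bidders lose, so their payoff is 0.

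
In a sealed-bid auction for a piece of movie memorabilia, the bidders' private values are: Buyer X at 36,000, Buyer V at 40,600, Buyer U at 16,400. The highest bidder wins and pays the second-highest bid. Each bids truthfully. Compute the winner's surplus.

Ordered from highest: Buyer V 40,600, then Buyer X 36,000, then Buyer U 16,400.
Buyer V wins with the top bid and pays the second-highest, 36,000.
Surplus = 40,600 − 36,000 = 4,600.

Winner's surplus: 4,600.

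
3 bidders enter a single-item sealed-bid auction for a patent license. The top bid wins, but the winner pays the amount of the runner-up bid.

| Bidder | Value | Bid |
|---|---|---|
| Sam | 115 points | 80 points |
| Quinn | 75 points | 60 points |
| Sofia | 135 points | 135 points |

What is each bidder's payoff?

Payoffs: Sam 0 points, Quinn 0 points, Sofia 55 points.

Ordered from highest: Sofia 135 points; Sam 80 points; Quinn 60 points.
Sofia has the top bid and wins; the price is the second-highest bid, 80 points.
Sofia's payoff = 135 points − 80 points = 55 points. All other bidders lose, so their payoff is 0.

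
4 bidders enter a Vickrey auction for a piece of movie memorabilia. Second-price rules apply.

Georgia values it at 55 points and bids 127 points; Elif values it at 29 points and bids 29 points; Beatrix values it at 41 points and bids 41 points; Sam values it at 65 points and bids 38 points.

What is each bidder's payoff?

Ordered from highest: Georgia 127 points > Beatrix 41 points > Sam 38 points > Elif 29 points.
Georgia has the top bid and wins; the price is the second-highest bid, 41 points.
Georgia's payoff = 55 points − 41 points = 14 points. All other bidders lose, so their payoff is 0.

Georgia 14 points, Elif 0 points, Beatrix 0 points, Sam 0 points.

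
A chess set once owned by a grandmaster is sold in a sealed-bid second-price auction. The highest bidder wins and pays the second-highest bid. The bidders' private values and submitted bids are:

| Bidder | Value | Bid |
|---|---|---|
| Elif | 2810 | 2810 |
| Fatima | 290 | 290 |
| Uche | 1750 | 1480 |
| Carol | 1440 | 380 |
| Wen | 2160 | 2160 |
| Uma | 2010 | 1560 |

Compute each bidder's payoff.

Sorted high to low: Elif 2810 > Wen 2160 > Uma 1560 > Uche 1480 > Carol 380 > Fatima 290.
Elif has the top bid and wins; the price is the second-highest bid, 2160.
Elif's payoff = 2810 − 2160 = 650. All other bidders lose, so their payoff is 0.

Payoffs: Elif 650, Fatima 0, Uche 0, Carol 0, Wen 0, Uma 0.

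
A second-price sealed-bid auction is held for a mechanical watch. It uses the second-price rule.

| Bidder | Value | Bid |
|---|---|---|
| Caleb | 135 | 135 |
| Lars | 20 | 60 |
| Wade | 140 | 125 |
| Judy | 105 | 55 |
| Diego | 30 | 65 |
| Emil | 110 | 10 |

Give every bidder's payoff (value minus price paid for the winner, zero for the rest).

Ordered from highest: Caleb 135; Wade 125; Diego 65; Lars 60; Judy 55; Emil 10.
Caleb has the top bid and wins; the price is the second-highest bid, 125.
Caleb's payoff = 135 − 125 = 10. All other bidders lose, so their payoff is 0.

Caleb 10, Lars 0, Wade 0, Judy 0, Diego 0, Emil 0.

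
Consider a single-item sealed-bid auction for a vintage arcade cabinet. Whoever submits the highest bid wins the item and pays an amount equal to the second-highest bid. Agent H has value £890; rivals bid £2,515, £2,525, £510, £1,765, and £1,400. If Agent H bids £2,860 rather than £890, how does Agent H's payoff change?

Change in payoff: -£1,635.

The highest competing bid is £2,525.
Bidding truthfully at £890: the top bid is £2,525 (a rival), so Agent H loses. Payoff = £0.
Bidding £2,860: Agent H has the top bid, wins, and pays the second-highest bid £2,525. Payoff = £890 − £2,525 = -£1,635.
Change = -£1,635 − £0 = -£1,635.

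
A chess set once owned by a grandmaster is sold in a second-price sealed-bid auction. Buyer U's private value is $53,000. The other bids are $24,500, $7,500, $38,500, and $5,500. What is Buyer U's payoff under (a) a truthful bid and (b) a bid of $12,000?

The highest competing bid is $38,500.
Bidding truthfully at $53,000: Buyer U has the top bid, wins, and pays the second-highest bid $38,500. Payoff = $53,000 − $38,500 = $14,500.
Bidding $12,000: the top bid is $38,500 (a rival), so Buyer U loses. Payoff = $0.

(a) $14,500  (b) $0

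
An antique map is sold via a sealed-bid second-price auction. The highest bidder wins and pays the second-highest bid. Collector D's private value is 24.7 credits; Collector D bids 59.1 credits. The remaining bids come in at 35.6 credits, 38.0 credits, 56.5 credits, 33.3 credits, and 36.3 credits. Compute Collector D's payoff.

Highest competing bid: 56.5 credits.
Collector D's bid 59.1 credits is the highest overall, so Collector D wins and pays the second-highest bid, 56.5 credits.
Payoff = value − price = 24.7 credits − 56.5 credits = -31.8 credits.

Collector D's payoff: -31.8 credits.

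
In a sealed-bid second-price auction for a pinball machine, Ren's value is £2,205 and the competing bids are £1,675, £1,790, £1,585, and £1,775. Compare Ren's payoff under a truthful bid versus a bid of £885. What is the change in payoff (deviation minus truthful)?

The highest competing bid is £1,790.
Bidding truthfully at £2,205: Ren has the top bid, wins, and pays the second-highest bid £1,790. Payoff = £2,205 − £1,790 = £415.
Bidding £885: the top bid is £1,790 (a rival), so Ren loses. Payoff = £0.
Change = £0 − £415 = -£415.
Deviating from a truthful bid can only lose payoff in a second-price auction — never gain.

Payoff change: -£415.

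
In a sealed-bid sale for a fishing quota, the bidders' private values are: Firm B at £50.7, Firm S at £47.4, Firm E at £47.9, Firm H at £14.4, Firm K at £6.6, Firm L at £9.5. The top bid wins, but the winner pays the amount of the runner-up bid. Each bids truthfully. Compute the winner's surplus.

Ranking the bids: Firm B £50.7; Firm E £47.9; Firm S £47.4; Firm H £14.4; Firm L £9.5; Firm K £6.6.
Firm B wins with the top bid and pays the second-highest, £47.9.
Surplus = £50.7 − £47.9 = £2.8.

Surplus = £2.8.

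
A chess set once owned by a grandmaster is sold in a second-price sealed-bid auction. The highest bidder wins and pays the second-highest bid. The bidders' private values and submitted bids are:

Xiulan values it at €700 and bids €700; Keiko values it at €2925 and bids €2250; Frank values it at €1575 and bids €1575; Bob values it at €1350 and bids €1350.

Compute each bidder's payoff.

Sorted high to low: Keiko €2250; Frank €1575; Bob €1350; Xiulan €700.
Keiko has the top bid and wins; the price is the second-highest bid, €1575.
Keiko's payoff = €2925 − €1575 = €1350. All other bidders lose, so their payoff is 0.

Payoffs: Xiulan €0, Keiko €1350, Frank €0, Bob €0.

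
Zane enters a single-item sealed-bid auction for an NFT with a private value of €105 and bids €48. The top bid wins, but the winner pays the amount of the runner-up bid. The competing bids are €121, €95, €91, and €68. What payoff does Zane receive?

Zane's payoff: €0.

Highest competing bid: €121.
Zane's bid €48 is not the highest, so Zane loses, pays nothing, and earns zero payoff.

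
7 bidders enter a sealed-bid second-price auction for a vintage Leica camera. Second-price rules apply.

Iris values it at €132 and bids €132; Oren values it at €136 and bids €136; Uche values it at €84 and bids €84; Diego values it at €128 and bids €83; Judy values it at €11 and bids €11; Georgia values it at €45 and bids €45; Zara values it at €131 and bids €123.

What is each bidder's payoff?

Payoffs: Iris €0, Oren €4, Uche €0, Diego €0, Judy €0, Georgia €0, Zara €0.

Sorted high to low: Oren €136 > Iris €132 > Zara €123 > Uche €84 > Diego €83 > Georgia €45 > Judy €11.
Oren has the top bid and wins; the price is the second-highest bid, €132.
Oren's payoff = €136 − €132 = €4. All other bidders lose, so their payoff is 0.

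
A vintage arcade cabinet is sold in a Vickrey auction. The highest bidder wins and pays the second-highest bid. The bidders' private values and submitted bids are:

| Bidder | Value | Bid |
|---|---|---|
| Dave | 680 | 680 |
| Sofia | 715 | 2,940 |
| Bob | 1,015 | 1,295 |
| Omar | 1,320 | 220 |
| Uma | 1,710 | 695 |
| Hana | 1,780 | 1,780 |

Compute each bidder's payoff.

Bids in descending order: Sofia 2,940 > Hana 1,780 > Bob 1,295 > Uma 695 > Dave 680 > Omar 220.
Sofia has the top bid and wins; the price is the second-highest bid, 1,780.
Sofia's payoff = 715 − 1,780 = -1,065. All other bidders lose, so their payoff is 0.

Payoffs: Dave 0, Sofia -1,065, Bob 0, Omar 0, Uma 0, Hana 0.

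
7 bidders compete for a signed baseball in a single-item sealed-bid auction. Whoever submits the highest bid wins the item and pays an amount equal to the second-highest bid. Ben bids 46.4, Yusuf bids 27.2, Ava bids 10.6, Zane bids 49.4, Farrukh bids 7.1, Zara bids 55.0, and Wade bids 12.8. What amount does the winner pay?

The winner pays 49.4.

Bids in descending order: Zara 55.0; Zane 49.4; Ben 46.4; Yusuf 27.2; Wade 12.8; Ava 10.6; Farrukh 7.1.
Zara has the highest bid, so Zara wins.
The second-highest bid is 49.4, so that is what Zara pays.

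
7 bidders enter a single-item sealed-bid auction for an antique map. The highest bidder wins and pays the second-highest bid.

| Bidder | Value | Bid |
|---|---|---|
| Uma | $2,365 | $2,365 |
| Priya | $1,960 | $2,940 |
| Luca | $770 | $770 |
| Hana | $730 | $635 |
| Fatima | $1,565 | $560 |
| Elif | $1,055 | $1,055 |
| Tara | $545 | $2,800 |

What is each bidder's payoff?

Payoffs: Uma $0, Priya -$840, Luca $0, Hana $0, Fatima $0, Elif $0, Tara $0.

Bids in descending order: Priya $2,940 > Tara $2,800 > Uma $2,365 > Elif $1,055 > Luca $770 > Hana $635 > Fatima $560.
Priya has the top bid and wins; the price is the second-highest bid, $2,800.
Priya's payoff = $1,960 − $2,800 = -$840. All other bidders lose, so their payoff is 0.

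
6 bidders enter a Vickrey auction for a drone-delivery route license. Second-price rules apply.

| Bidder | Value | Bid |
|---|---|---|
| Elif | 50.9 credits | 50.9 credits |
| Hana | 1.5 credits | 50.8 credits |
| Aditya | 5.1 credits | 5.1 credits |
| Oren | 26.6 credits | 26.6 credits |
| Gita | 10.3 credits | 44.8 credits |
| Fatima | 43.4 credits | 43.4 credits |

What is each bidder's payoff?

Elif 0.1 credits, Hana 0.0 credits, Aditya 0.0 credits, Oren 0.0 credits, Gita 0.0 credits, Fatima 0.0 credits.

Sorted high to low: Elif 50.9 credits, then Hana 50.8 credits, then Gita 44.8 credits, then Fatima 43.4 credits, then Oren 26.6 credits, then Aditya 5.1 credits.
Elif has the top bid and wins; the price is the second-highest bid, 50.8 credits.
Elif's payoff = 50.9 credits − 50.8 credits = 0.1 credits. All other bidders lose, so their payoff is 0.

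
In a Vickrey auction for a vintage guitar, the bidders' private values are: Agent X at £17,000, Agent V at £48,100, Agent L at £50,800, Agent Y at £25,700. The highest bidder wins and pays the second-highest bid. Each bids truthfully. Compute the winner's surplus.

Ranking the bids: Agent L £50,800 > Agent V £48,100 > Agent Y £25,700 > Agent X £17,000.
Agent L wins with the top bid and pays the second-highest, £48,100.
Surplus = £50,800 − £48,100 = £2,700.

Winner's surplus: £2,700.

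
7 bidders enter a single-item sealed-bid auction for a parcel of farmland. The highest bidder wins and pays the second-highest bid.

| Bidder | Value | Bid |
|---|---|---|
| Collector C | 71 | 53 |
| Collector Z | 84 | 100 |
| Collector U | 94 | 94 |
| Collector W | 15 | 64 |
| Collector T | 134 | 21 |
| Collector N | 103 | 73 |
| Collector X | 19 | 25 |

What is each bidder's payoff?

Collector C 0, Collector Z -10, Collector U 0, Collector W 0, Collector T 0, Collector N 0, Collector X 0.

Ranking the bids: Collector Z 100 > Collector U 94 > Collector N 73 > Collector W 64 > Collector C 53 > Collector X 25 > Collector T 21.
Collector Z has the top bid and wins; the price is the second-highest bid, 94.
Collector Z's payoff = 84 − 94 = -10. All other bidders lose, so their payoff is 0.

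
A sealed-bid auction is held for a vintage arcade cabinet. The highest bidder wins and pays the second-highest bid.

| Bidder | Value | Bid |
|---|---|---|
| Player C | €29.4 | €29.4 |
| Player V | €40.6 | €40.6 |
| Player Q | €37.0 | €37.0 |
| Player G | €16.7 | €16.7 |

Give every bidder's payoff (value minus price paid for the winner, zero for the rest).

Ordered from highest: Player V €40.6, then Player Q €37.0, then Player C €29.4, then Player G €16.7.
Player V has the top bid and wins; the price is the second-highest bid, €37.0.
Player V's payoff = €40.6 − €37.0 = €3.6. All other bidders lose, so their payoff is 0.

Payoffs: Player C €0.0, Player V €3.6, Player Q €0.0, Player G €0.0.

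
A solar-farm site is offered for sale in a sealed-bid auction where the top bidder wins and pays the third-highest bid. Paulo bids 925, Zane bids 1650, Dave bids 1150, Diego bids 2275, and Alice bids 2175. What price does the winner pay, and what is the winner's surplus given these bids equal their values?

Ranking the bids: Diego 2275; Alice 2175; Zane 1650; Dave 1150; Paulo 925.
Diego is the highest bidder, so Diego wins.
Under the third-price rule, the price is the third-highest bid: 1650.
Surplus = 2275 − 1650 = 625.

The winner pays 1650 for a surplus of 625.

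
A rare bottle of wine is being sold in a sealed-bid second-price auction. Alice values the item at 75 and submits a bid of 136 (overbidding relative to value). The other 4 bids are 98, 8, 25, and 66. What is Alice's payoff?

-23

Highest competing bid: 98.
Alice's bid 136 is the highest overall, so Alice wins and pays the second-highest bid, 98.
Payoff = value − price = 75 − 98 = -23.
Overbidding won the item at a price above value — truthful bidding would have avoided this loss.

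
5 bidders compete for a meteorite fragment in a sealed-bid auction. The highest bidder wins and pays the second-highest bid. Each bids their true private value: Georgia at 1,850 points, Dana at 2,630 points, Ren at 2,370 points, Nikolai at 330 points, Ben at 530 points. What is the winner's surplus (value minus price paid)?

Winner's surplus: 260 points.

Ordered from highest: Dana 2,630 points; Ren 2,370 points; Georgia 1,850 points; Ben 530 points; Nikolai 330 points.
Dana wins with the top bid and pays the second-highest, 2,370 points.
Surplus = 2,630 points − 2,370 points = 260 points.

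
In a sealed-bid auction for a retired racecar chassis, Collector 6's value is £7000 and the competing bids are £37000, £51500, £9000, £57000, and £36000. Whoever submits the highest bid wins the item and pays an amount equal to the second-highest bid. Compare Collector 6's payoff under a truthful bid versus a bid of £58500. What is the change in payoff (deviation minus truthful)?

The highest competing bid is £57000.
Bidding truthfully at £7000: the top bid is £57000 (a rival), so Collector 6 loses. Payoff = £0.
Bidding £58500: Collector 6 has the top bid, wins, and pays the second-highest bid £57000. Payoff = £7000 − £57000 = -£50000.
Change = -£50000 − £0 = -£50000.
Deviating from a truthful bid can only lose payoff in a second-price auction — never gain.

Payoff change: -£50000.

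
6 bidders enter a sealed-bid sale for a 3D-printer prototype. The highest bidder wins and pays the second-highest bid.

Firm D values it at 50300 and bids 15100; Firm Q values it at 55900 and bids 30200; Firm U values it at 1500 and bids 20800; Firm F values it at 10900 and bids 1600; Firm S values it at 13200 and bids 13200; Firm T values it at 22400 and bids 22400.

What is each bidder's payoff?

Payoffs: Firm D 0, Firm Q 33500, Firm U 0, Firm F 0, Firm S 0, Firm T 0.

Ranking the bids: Firm Q 30200 > Firm T 22400 > Firm U 20800 > Firm D 15100 > Firm S 13200 > Firm F 1600.
Firm Q has the top bid and wins; the price is the second-highest bid, 22400.
Firm Q's payoff = 55900 − 22400 = 33500. All other bidders lose, so their payoff is 0.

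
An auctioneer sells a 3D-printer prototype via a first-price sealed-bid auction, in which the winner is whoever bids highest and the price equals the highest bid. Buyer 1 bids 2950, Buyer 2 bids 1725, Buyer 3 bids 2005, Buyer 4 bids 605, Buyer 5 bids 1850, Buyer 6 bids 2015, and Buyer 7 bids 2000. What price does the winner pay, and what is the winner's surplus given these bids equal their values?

Sorted high to low: Buyer 1 2950 > Buyer 6 2015 > Buyer 3 2005 > Buyer 7 2000 > Buyer 5 1850 > Buyer 2 1725 > Buyer 4 605.
Buyer 1 is the highest bidder, so Buyer 1 wins.
Under the first-price rule, the price is the highest bid: 2950.
Surplus = 2950 − 2950 = 0.

The winner pays 2950 for a surplus of 0.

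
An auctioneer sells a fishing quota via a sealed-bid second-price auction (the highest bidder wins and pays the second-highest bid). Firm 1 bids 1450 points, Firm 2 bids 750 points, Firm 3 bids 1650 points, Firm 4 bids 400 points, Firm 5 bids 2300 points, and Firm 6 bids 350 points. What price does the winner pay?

Ranking the bids: Firm 5 2300 points, then Firm 3 1650 points, then Firm 1 1450 points, then Firm 2 750 points, then Firm 4 400 points, then Firm 6 350 points.
Firm 5 is the highest bidder, so Firm 5 wins.
Under the second-price rule, the price is the second-highest bid: 1650 points.

The winner pays 1650 points.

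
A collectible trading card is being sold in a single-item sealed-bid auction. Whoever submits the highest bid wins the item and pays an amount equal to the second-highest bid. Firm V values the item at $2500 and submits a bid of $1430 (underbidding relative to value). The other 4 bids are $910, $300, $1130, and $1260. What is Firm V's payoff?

$1240

Highest competing bid: $1260.
Firm V's bid $1430 is the highest overall, so Firm V wins and pays the second-highest bid, $1260.
Payoff = value − price = $2500 − $1260 = $1240.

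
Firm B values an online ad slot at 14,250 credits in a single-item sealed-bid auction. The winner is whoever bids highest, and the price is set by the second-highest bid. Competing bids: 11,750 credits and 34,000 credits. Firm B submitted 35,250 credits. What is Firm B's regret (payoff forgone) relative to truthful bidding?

The highest competing bid is 34,000 credits.
Bidding truthfully at 14,250 credits: the top bid is 34,000 credits (a rival), so Firm B loses. Payoff = 0 credits.
Bidding 35,250 credits: Firm B has the top bid, wins, and pays the second-highest bid 34,000 credits. Payoff = 14,250 credits − 34,000 credits = -19,750 credits.
Regret = truthful payoff − actual payoff = 0 credits − -19,750 credits = 19,750 credits.

19,750 credits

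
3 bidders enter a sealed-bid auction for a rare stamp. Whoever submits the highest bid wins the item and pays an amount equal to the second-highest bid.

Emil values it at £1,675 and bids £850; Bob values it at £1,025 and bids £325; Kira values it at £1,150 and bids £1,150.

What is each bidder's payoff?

Bids in descending order: Kira £1,150 > Emil £850 > Bob £325.
Kira has the top bid and wins; the price is the second-highest bid, £850.
Kira's payoff = £1,150 − £850 = £300. All other bidders lose, so their payoff is 0.

Emil £0, Bob £0, Kira £300.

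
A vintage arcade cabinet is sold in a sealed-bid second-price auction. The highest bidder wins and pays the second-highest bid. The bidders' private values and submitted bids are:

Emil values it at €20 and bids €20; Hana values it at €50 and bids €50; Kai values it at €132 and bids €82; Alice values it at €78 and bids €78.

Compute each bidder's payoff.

Emil €0, Hana €0, Kai €54, Alice €0.

Bids in descending order: Kai €82 > Alice €78 > Hana €50 > Emil €20.
Kai has the top bid and wins; the price is the second-highest bid, €78.
Kai's payoff = €132 − €78 = €54. All other bidders lose, so their payoff is 0.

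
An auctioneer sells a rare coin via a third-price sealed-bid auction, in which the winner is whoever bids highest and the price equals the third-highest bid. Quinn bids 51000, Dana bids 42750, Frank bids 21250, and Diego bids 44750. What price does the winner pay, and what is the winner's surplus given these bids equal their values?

The winner pays 42750 for a surplus of 8250.

Ordered from highest: Quinn 51000; Diego 44750; Dana 42750; Frank 21250.
Quinn is the highest bidder, so Quinn wins.
Under the third-price rule, the price is the third-highest bid: 42750.
Surplus = 51000 − 42750 = 8250.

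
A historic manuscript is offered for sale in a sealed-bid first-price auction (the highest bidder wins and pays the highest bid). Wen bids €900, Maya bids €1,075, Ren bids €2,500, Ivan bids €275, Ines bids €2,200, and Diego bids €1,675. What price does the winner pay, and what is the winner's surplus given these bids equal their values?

Sorted high to low: Ren €2,500 > Ines €2,200 > Diego €1,675 > Maya €1,075 > Wen €900 > Ivan €275.
Ren is the highest bidder, so Ren wins.
Under the first-price rule, the price is the highest bid: €2,500.
Surplus = €2,500 − €2,500 = €0.

Price €2,500; surplus €0.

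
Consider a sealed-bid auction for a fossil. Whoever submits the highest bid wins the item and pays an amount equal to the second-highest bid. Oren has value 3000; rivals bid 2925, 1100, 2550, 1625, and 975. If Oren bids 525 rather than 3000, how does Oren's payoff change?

-75

The highest competing bid is 2925.
Bidding truthfully at 3000: Oren has the top bid, wins, and pays the second-highest bid 2925. Payoff = 3000 − 2925 = 75.
Bidding 525: the top bid is 2925 (a rival), so Oren loses. Payoff = 0.
Change = 0 − 75 = -75.
This is the dominant-strategy logic: truthful bidding weakly beats any alternative.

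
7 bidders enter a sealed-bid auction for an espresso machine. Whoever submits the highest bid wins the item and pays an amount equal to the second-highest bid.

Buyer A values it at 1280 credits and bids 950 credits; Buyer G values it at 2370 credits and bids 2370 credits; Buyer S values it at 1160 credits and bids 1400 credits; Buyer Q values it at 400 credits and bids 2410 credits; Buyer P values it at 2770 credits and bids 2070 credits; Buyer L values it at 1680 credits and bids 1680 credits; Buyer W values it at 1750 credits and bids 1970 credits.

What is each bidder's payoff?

Ranking the bids: Buyer Q 2410 credits, then Buyer G 2370 credits, then Buyer P 2070 credits, then Buyer W 1970 credits, then Buyer L 1680 credits, then Buyer S 1400 credits, then Buyer A 950 credits.
Buyer Q has the top bid and wins; the price is the second-highest bid, 2370 credits.
Buyer Q's payoff = 400 credits − 2370 credits = -1970 credits. All other bidders lose, so their payoff is 0.

Buyer A 0 credits, Buyer G 0 credits, Buyer S 0 credits, Buyer Q -1970 credits, Buyer P 0 credits, Buyer L 0 credits, Buyer W 0 credits.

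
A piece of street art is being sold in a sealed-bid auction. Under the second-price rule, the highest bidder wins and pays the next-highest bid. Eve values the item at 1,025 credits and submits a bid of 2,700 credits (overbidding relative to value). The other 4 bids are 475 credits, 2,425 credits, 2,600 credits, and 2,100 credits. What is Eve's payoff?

Highest competing bid: 2,600 credits.
Eve's bid 2,700 credits is the highest overall, so Eve wins and pays the second-highest bid, 2,600 credits.
Payoff = value − price = 1,025 credits − 2,600 credits = -1,575 credits.
Overbidding won the item at a price above value — truthful bidding would have avoided this loss.

-1,575 credits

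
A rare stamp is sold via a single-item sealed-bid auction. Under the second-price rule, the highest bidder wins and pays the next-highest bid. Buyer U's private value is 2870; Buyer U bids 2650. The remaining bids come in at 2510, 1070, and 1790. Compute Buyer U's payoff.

Highest competing bid: 2510.
Buyer U's bid 2650 is the highest overall, so Buyer U wins and pays the second-highest bid, 2510.
Payoff = value − price = 2870 − 2510 = 360.

Payoff = 360.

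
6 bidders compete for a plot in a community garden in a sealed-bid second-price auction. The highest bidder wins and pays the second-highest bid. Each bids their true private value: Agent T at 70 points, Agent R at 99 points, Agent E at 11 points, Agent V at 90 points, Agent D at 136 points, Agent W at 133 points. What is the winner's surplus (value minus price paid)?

3 points

Ranking the bids: Agent D 136 points, then Agent W 133 points, then Agent R 99 points, then Agent V 90 points, then Agent T 70 points, then Agent E 11 points.
Agent D wins with the top bid and pays the second-highest, 133 points.
Surplus = 136 points − 133 points = 3 points.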